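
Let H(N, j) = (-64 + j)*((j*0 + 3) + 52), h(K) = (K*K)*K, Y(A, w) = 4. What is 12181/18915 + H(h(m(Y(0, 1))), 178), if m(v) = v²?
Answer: 9123787/1455 ≈ 6270.6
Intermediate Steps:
h(K) = K³ (h(K) = K²*K = K³)
H(N, j) = -3520 + 55*j (H(N, j) = (-64 + j)*((0 + 3) + 52) = (-64 + j)*(3 + 52) = (-64 + j)*55 = -3520 + 55*j)
12181/18915 + H(h(m(Y(0, 1))), 178) = 12181/18915 + (-3520 + 55*178) = 12181*(1/18915) + (-3520 + 9790) = 937/1455 + 6270 = 9123787/1455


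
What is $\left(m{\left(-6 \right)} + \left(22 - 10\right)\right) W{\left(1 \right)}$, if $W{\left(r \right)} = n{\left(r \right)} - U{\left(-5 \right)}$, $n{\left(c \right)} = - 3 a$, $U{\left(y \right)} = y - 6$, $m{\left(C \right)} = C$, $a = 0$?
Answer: $66$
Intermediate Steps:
$U{\left(y \right)} = -6 + y$ ($U{\left(y \right)} = y - 6 = -6 + y$)
$n{\left(c \right)} = 0$ ($n{\left(c \right)} = \left(-3\right) 0 = 0$)
$W{\left(r \right)} = 11$ ($W{\left(r \right)} = 0 - \left(-6 - 5\right) = 0 - -11 = 0 + 11 = 11$)
$\left(m{\left(-6 \right)} + \left(22 - 10\right)\right) W{\left(1 \right)} = \left(-6 + \left(22 - 10\right)\right) 11 = \left(-6 + 12\right) 11 = 6 \cdot 11 = 66$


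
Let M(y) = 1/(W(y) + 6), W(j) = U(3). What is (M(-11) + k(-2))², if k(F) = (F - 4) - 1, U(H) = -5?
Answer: 36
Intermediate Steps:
W(j) = -5
M(y) = 1 (M(y) = 1/(-5 + 6) = 1/1 = 1)
k(F) = -5 + F (k(F) = (-4 + F) - 1 = -5 + F)
(M(-11) + k(-2))² = (1 + (-5 - 2))² = (1 - 7)² = (-6)² = 36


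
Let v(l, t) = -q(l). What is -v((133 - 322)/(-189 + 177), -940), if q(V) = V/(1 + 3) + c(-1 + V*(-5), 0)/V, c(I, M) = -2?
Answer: 3841/1008 ≈ 3.8105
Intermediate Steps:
q(V) = -2/V + V/4 (q(V) = V/(1 + 3) - 2/V = V/4 - 2/V = -2/V + V/4)
v(l, t) = 2/l - l/4 (v(l, t) = -(-2/l + l/4) = 2/l - l/4)
-v((133 - 322)/(-189 + 177), -940) = -(2/(((133 - 322)/(-189 + 177))) - (133 - 322)/(4*(-189 + 177))) = -(2/((-189/(-12))) - (-189)/(4*(-12))) = -(2/((-189*(-1/12))) - (-189)*(-1)/(4*12)) = -(2/(63/4) - ¼*63/4) = -(2*(4/63) - 63/16) = -(8/63 - 63/16) = -1*(-3841/1008) = 3841/1008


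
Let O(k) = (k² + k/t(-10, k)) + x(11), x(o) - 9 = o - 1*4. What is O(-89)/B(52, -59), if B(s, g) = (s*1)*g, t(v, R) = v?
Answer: -79459/30680 ≈ -2.5899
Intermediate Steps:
B(s, g) = g*s (B(s, g) = s*g = g*s)
x(o) = 5 + o (x(o) = 9 + (o - 1*4) = 9 + (o - 4) = 9 + (-4 + o) = 5 + o)
O(k) = 16 + k² - k/10 (O(k) = (k² + k/(-10)) + (5 + 11) = (k² - k/10) + 16 = 16 + k² - k/10)
O(-89)/B(52, -59) = (16 + (-89)² - ⅒*(-89))/((-59*52)) = (16 + 7921 + 89/10)/(-3068) = (79459/10)*(-1/3068) = -79459/30680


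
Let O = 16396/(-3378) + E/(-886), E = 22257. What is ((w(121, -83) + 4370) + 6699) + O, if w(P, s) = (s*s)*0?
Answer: 16519393825/1496454 ≈ 11039.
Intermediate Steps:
w(P, s) = 0 (w(P, s) = s**2*0 = 0)
O = -44855501/1496454 (O = 16396/(-3378) + 22257/(-886) = 16396*(-1/3378) + 22257*(-1/886) = -8198/1689 - 22257/886 = -44855501/1496454 ≈ -29.975)
((w(121, -83) + 4370) + 6699) + O = ((0 + 4370) + 6699) - 44855501/1496454 = (4370 + 6699) - 44855501/1496454 = 11069 - 44855501/1496454 = 16519393825/1496454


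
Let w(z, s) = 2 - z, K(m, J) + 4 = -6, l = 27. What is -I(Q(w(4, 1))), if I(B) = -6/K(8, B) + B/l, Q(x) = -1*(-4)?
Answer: -101/135 ≈ -0.74815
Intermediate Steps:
K(m, J) = -10 (K(m, J) = -4 - 6 = -10)
Q(x) = 4
I(B) = 3/5 + B/27 (I(B) = -6/(-10) + B/27 = -6*(-1/10) + B*(1/27) = 3/5 + B/27)
-I(Q(w(4, 1))) = -(3/5 + (1/27)*4) = -(3/5 + 4/27) = -1*101/135 = -101/135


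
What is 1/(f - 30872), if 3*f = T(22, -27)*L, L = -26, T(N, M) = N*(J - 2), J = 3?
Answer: -3/93188 ≈ -3.2193e-5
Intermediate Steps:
T(N, M) = N (T(N, M) = N*(3 - 2) = N*1 = N)
f = -572/3 (f = (22*(-26))/3 = (⅓)*(-572) = -572/3 ≈ -190.67)
1/(f - 30872) = 1/(-572/3 - 30872) = 1/(-93188/3) = -3/93188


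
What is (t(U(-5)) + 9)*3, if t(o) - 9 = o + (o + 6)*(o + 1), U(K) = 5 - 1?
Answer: 216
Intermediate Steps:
U(K) = 4
t(o) = 9 + o + (1 + o)*(6 + o) (t(o) = 9 + (o + (o + 6)*(o + 1)) = 9 + (o + (6 + o)*(1 + o)) = 9 + (o + (1 + o)*(6 + o)) = 9 + o + (1 + o)*(6 + o))
(t(U(-5)) + 9)*3 = ((15 + 4² + 8*4) + 9)*3 = ((15 + 16 + 32) + 9)*3 = (63 + 9)*3 = 72*3 = 216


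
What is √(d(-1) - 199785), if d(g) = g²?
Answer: 2*I*√49946 ≈ 446.97*I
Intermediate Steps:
√(d(-1) - 199785) = √((-1)² - 199785) = √(1 - 199785) = √(-199784) = 2*I*√49946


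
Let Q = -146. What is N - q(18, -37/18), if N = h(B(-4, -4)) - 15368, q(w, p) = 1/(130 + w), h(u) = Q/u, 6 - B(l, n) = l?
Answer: -11383129/740 ≈ -15383.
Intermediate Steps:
B(l, n) = 6 - l
h(u) = -146/u
N = -76913/5 (N = -146/(6 - 1*(-4)) - 15368 = -146/(6 + 4) - 15368 = -146/10 - 15368 = -146*1/10 - 15368 = -73/5 - 15368 = -76913/5 ≈ -15383.)
N - q(18, -37/18) = -76913/5 - 1/(130 + 18) = -76913/5 - 1/148 = -11383129/740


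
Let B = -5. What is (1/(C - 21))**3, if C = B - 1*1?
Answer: -1/19683 ≈ -5.0805e-5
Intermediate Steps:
C = -6 (C = -5 - 1*1 = -5 - 1 = -6)
(1/(C - 21))**3 = (1/(-6 - 21))**3 = (1/(-27))**3 = (-1/27)**3 = -1/19683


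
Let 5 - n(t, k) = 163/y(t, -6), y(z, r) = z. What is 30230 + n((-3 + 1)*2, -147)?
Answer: 121103/4 ≈ 30276.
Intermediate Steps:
n(t, k) = 5 - 163/t
30230 + n((-3 + 1)*2, -147) = 30230 + (5 - 163*1/(2*(-3 + 1))) = 30230 + (5 - 163/((-2*2))) = 30230 + (5 - 163/(-4)) = 30230 + (5 - 163*(-¼)) = 30230 + (5 + 163/4) = 30230 + 183/4 = 121103/4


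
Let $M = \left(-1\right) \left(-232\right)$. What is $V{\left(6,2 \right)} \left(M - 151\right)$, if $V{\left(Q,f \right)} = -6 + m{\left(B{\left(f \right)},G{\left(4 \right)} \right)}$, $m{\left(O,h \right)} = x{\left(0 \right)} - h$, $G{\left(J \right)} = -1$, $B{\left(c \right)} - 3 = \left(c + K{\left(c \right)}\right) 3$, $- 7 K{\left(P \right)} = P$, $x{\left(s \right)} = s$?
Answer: $-405$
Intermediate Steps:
$K{\left(P \right)} = - \frac{P}{7}$
$B{\left(c \right)} = 3 + \frac{18 c}{7}$ ($B{\left(c \right)} = 3 + \left(c - \frac{c}{7}\right) 3 = 3 + \frac{6 c}{7} \cdot 3 = 3 + \frac{18 c}{7}$)
$M = 232$
$m{\left(O,h \right)} = - h$ ($m{\left(O,h \right)} = 0 - h = - h$)
$V{\left(Q,f \right)} = -5$ ($V{\left(Q,f \right)} = -6 - -1 = -6 + 1 = -5$)
$V{\left(6,2 \right)} \left(M - 151\right) = - 5 \left(232 - 151\right) = \left(-5\right) 81 = -405$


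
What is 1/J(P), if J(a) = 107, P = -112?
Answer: 1/107 ≈ 0.0093458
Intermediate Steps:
1/J(P) = 1/107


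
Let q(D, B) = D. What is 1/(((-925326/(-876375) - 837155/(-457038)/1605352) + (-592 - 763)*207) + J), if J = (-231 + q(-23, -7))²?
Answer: -71444706210738000/15429766320207494757811 ≈ -4.6303e-6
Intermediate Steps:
J = 64516 (J = (-231 - 23)² = (-254)² = 64516)
1/(((-925326/(-876375) - 837155/(-457038)/1605352) + (-592 - 763)*207) + J) = 1/(((-925326/(-876375) - 837155/(-457038)/1605352) + (-592 - 763)*207) + 64516) = 1/(((-925326*(-1/876375) - 837155*(-1/457038)*(1/1605352)) - 1355*207) + 64516) = 1/(((102814/97375 + (837155/457038)*(1/1605352)) - 280485) + 64516) = 1/(((102814/97375 + 837155/733706867376) - 280485) + 64516) = 1/((75435419380364189/71444706210738000 - 280485) + 64516) = 1/(-20039092986099467565811/71444706210738000 + 64516) = 1/(-15429766320207494757811/71444706210738000) = -71444706210738000/15429766320207494757811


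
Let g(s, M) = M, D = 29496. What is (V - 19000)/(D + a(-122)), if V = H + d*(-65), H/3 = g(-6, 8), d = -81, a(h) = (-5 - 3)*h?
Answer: -13711/30472 ≈ -0.44995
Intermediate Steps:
a(h) = -8*h
H = 24 (H = 3*8 = 24)
V = 5289 (V = 24 - 81*(-65) = 24 + 5265 = 5289)
(V - 19000)/(D + a(-122)) = (5289 - 19000)/(29496 - 8*(-122)) = -13711/(29496 + 976) = -13711/30472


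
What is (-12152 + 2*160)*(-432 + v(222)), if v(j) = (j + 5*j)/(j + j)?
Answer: 5075928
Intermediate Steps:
v(j) = 3 (v(j) = (6*j)/((2*j)) = (6*j)*(1/(2*j)) = 3)
(-12152 + 2*160)*(-432 + v(222)) = (-12152 + 2*160)*(-432 + 3) = (-12152 + 320)*(-429) = -11832*(-429) = 5075928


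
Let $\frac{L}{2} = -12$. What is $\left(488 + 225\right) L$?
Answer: $-17112$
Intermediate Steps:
$L = -24$ ($L = 2 \left(-12\right) = -24$)
$\left(488 + 225\right) L = \left(488 + 225\right) \left(-24\right) = 713 \left(-24\right) = -17112$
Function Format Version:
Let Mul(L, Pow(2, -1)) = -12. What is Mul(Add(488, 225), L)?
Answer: -17112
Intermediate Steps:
L = -24 (L = Mul(2, -12) = -24)
Mul(Add(488, 225), L) = Mul(Add(488, 225), -24) = Mul(713, -24) = -17112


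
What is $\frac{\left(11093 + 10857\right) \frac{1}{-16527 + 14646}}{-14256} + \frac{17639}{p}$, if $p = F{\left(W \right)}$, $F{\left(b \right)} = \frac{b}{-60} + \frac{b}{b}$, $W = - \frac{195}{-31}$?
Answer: $\frac{9775318022491}{496087416} \approx 19705.0$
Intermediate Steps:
$W = \frac{195}{31}$ ($W = \left(-195\right) \left(- \frac{1}{31}\right) = \frac{195}{31} \approx 6.2903$)
$F{\left(b \right)} = 1 - \frac{b}{60}$ ($F{\left(b \right)} = b \left(- \frac{1}{60}\right) + 1 = - \frac{b}{60} + 1 = 1 - \frac{b}{60}$)
$p = \frac{111}{124}$ ($p = 1 - \frac{13}{124} = \frac{111}{124} \approx 0.89516$)
$\frac{\left(11093 + 10857\right) \frac{1}{-16527 + 14646}}{-14256} + \frac{17639}{p} = \frac{\left(11093 + 10857\right) \frac{1}{-16527 + 14646}}{-14256} + \frac{17639}{\frac{111}{124}} = \frac{21950}{-1881} \left(- \frac{1}{14256}\right) + 17639 \cdot \frac{124}{111} = 21950 \left(- \frac{1}{1881}\right) \left(- \frac{1}{14256}\right) + \frac{2187236}{111} = \left(- \frac{21950}{1881}\right) \left(- \frac{1}{14256}\right) + \frac{2187236}{111} = \frac{10975}{13407768} + \frac{2187236}{111} = \frac{9775318022491}{496087416}$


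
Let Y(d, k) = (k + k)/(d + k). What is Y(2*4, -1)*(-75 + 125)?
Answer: -100/7 ≈ -14.286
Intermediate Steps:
Y(d, k) = 2*k/(d + k) (Y(d, k) = (2*k)/(d + k) = 2*k/(d + k))
Y(2*4, -1)*(-75 + 125) = (2*(-1)/(2*4 - 1))*(-75 + 125) = (2*(-1)/(8 - 1))*50 = (2*(-1)/7)*50 = (2*(-1)*(⅐))*50 = -2/7*50 = -100/7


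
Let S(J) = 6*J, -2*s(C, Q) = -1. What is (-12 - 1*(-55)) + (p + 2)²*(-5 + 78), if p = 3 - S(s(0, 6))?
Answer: 335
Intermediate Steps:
s(C, Q) = ½ (s(C, Q) = -½*(-1) = ½)
p = 0 (p = 3 - 6/2 = 3 - 1*3 = 3 - 3 = 0)
(-12 - 1*(-55)) + (p + 2)²*(-5 + 78) = (-12 - 1*(-55)) + (0 + 2)²*(-5 + 78) = (-12 + 55) + 2²*73 = 43 + 4*73 = 43 + 292 = 335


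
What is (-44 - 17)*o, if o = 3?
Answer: -183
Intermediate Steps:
(-44 - 17)*o = (-44 - 17)*3 = -61*3 = -183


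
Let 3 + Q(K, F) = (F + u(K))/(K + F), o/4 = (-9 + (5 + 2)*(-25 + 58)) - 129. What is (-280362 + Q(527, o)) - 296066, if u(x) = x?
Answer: -576430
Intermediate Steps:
o = 372 (o = 4*((-9 + (5 + 2)*(-25 + 58)) - 129) = 4*((-9 + 7*33) - 129) = 4*((-9 + 231) - 129) = 4*(222 - 129) = 4*93 = 372)
Q(K, F) = -2 (Q(K, F) = -3 + (F + K)/(K + F) = -3 + (F + K)/(F + K) = -3 + 1 = -2)
(-280362 + Q(527, o)) - 296066 = (-280362 - 2) - 296066 = -280364 - 296066 = -576430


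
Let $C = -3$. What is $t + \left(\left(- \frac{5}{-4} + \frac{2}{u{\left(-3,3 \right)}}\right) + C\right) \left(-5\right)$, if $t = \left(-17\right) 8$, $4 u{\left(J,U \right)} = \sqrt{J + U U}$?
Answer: $- \frac{509}{4} - \frac{20 \sqrt{6}}{3} \approx -143.58$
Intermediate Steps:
$u{\left(J,U \right)} = \frac{\sqrt{J + U^{2}}}{4}$ ($u{\left(J,U \right)} = \frac{\sqrt{J + U U}}{4} = \frac{\sqrt{J + U^{2}}}{4}$)
$t = -136$
$t + \left(\left(- \frac{5}{-4} + \frac{2}{u{\left(-3,3 \right)}}\right) + C\right) \left(-5\right) = -136 + \left(\left(- \frac{5}{-4} + \frac{2}{\frac{1}{4} \sqrt{-3 + 3^{2}}}\right) - 3\right) \left(-5\right) = -136 + \left(\left(\left(-5\right) \left(- \frac{1}{4}\right) + \frac{2}{\frac{1}{4} \sqrt{-3 + 9}}\right) - 3\right) \left(-5\right) = -136 + \left(\left(\frac{5}{4} + \frac{2}{\frac{1}{4} \sqrt{6}}\right) - 3\right) \left(-5\right) = -136 + \left(\left(\frac{5}{4} + 2 \frac{2 \sqrt{6}}{3}\right) - 3\right) \left(-5\right) = -136 + \left(\left(\frac{5}{4} + \frac{4 \sqrt{6}}{3}\right) - 3\right) \left(-5\right) = -136 + \left(- \frac{7}{4} + \frac{4 \sqrt{6}}{3}\right) \left(-5\right) = -136 + \left(\frac{35}{4} - \frac{20 \sqrt{6}}{3}\right) = - \frac{509}{4} - \frac{20 \sqrt{6}}{3}$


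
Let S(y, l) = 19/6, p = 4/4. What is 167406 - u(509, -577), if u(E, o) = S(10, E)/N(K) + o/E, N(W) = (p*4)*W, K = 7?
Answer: 14315309137/85512 ≈ 1.6741e+5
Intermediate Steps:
p = 1 (p = 4*(¼) = 1)
S(y, l) = 19/6 (S(y, l) = 19*(⅙) = 19/6)
N(W) = 4*W (N(W) = (1*4)*W = 4*W)
u(E, o) = 19/168 + o/E (u(E, o) = 19/(6*((4*7))) + o/E = (19/6)/28 + o/E = (19/6)*(1/28) + o/E = 19/168 + o/E)
167406 - u(509, -577) = 167406 - (19/168 - 577/509) = 167406 - 1*(-87265/85512) = 167406 + 87265/85512 = 14315309137/85512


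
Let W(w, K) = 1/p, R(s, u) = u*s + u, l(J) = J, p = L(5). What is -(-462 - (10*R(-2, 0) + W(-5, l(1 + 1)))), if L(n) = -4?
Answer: 1847/4 ≈ 461.75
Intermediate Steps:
p = -4
R(s, u) = u + s*u (R(s, u) = s*u + u = u + s*u)
W(w, K) = -¼ (W(w, K) = 1/(-4) = -¼)
-(-462 - (10*R(-2, 0) + W(-5, l(1 + 1)))) = -(-462 - (10*(0*(1 - 2)) - ¼)) = -(-462 - (10*(0*(-1)) - ¼)) = -(-462 - (10*0 - ¼)) = -(-462 - (0 - ¼)) = -(-462 - 1*(-¼)) = -(-462 + ¼) = -1*(-1847/4) = 1847/4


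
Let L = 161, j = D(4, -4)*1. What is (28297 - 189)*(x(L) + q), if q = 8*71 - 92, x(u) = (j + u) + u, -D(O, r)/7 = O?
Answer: 21643160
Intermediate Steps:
D(O, r) = -7*O
j = -28 (j = -7*4*1 = -28*1 = -28)
x(u) = -28 + 2*u (x(u) = (-28 + u) + u = -28 + 2*u)
q = 476 (q = 568 - 92 = 476)
(28297 - 189)*(x(L) + q) = (28297 - 189)*((-28 + 2*161) + 476) = 28108*((-28 + 322) + 476) = 28108*(294 + 476) = 28108*770 = 21643160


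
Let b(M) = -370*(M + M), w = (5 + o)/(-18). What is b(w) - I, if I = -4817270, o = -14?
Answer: 4816900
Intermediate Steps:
w = ½ (w = (5 - 14)/(-18) = -1/18*(-9) = ½ ≈ 0.50000)
b(M) = -740*M
b(w) - I = -740*½ - 1*(-4817270) = -370 + 4817270 = 4816900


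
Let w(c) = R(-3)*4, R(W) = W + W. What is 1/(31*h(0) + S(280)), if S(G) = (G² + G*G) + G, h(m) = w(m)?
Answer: 1/156336 ≈ 6.3965e-6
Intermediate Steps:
R(W) = 2*W
w(c) = -24 (w(c) = (2*(-3))*4 = -6*4 = -24)
h(m) = -24
S(G) = G + 2*G² (S(G) = (G² + G²) + G = 2*G² + G = G + 2*G²)
1/(31*h(0) + S(280)) = 1/(31*(-24) + 280*(1 + 2*280)) = 1/(-744 + 280*(1 + 560)) = 1/(-744 + 280*561) = 1/(-744 + 157080) = 1/156336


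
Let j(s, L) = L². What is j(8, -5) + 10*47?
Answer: 495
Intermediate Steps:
j(8, -5) + 10*47 = (-5)² + 10*47 = 25 + 470 = 495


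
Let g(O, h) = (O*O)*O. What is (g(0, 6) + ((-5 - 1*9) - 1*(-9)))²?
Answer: 25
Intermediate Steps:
g(O, h) = O³ (g(O, h) = O²*O = O³)
(g(0, 6) + ((-5 - 1*9) - 1*(-9)))² = (0³ + ((-5 - 1*9) - 1*(-9)))² = (0 + ((-5 - 9) + 9))² = (0 + (-14 + 9))² = (0 - 5)² = (-5)² = 25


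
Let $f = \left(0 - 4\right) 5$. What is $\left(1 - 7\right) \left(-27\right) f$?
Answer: $-3240$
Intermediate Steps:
$f = -20$ ($f = \left(-4\right) 5 = -20$)
$\left(1 - 7\right) \left(-27\right) f = \left(1 - 7\right) \left(-27\right) \left(-20\right) = \left(-6\right) \left(-27\right) \left(-20\right) = 162 \left(-20\right) = -3240$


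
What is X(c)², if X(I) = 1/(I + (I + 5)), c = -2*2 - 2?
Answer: 1/49 ≈ 0.020408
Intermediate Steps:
c = -6 (c = -4 - 2 = -6)
X(I) = 1/(5 + 2*I) (X(I) = 1/(I + (5 + I)) = 1/(5 + 2*I))
X(c)² = (1/(5 + 2*(-6)))² = (1/(5 - 12))² = (1/(-7))² = (-⅐)² = 1/49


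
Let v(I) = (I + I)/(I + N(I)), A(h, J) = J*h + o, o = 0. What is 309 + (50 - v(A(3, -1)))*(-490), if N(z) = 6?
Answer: -25171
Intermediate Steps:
A(h, J) = J*h (A(h, J) = J*h + 0 = J*h)
v(I) = 2*I/(6 + I) (v(I) = (I + I)/(I + 6) = (2*I)/(6 + I) = 2*I/(6 + I))
309 + (50 - v(A(3, -1)))*(-490) = 309 + (50 - 2*(-1*3)/(6 - 1*3))*(-490) = 309 + (50 - 2*(-3)/(6 - 3))*(-490) = 309 + (50 - 2*(-3)/3)*(-490) = 309 + (50 - 1*(-2))*(-490) = 309 + (50 + 2)*(-490) = 309 + 52*(-490) = 309 - 25480 = -25171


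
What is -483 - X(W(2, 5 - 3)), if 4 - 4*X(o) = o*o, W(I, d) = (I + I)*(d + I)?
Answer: -420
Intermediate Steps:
W(I, d) = 2*I*(I + d) (W(I, d) = (2*I)*(I + d) = 2*I*(I + d))
X(o) = 1 - o²/4 (X(o) = 1 - o*o/4 = 1 - o²/4)
-483 - X(W(2, 5 - 3)) = -483 - (1 - 16*(2 + (5 - 3))²/4) = -483 - (1 - 16*(2 + 2)²/4) = -483 - (1 - (2*2*4)²/4) = -483 - (1 - ¼*16²) = -483 - (1 - ¼*256) = -483 - (1 - 64) = -483 - 1*(-63) = -483 + 63 = -420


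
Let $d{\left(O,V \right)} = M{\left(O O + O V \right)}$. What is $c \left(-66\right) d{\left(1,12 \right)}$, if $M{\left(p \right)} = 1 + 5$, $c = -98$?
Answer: $38808$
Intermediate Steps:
$M{\left(p \right)} = 6$
$d{\left(O,V \right)} = 6$
$c \left(-66\right) d{\left(1,12 \right)} = \left(-98\right) \left(-66\right) 6 = 6468 \cdot 6 = 38808$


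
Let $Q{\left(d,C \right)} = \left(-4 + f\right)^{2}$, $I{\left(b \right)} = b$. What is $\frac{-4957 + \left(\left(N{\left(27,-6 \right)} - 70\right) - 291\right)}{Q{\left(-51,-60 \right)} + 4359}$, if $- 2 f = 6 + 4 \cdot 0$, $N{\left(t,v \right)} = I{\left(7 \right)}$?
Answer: $- \frac{5311}{4408} \approx -1.2049$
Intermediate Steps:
$N{\left(t,v \right)} = 7$
$f = -3$ ($f = - \frac{6 + 4 \cdot 0}{2} = - \frac{6 + 0}{2} = \left(- \frac{1}{2}\right) 6 = -3$)
$Q{\left(d,C \right)} = 49$ ($Q{\left(d,C \right)} = \left(-4 - 3\right)^{2} = \left(-7\right)^{2} = 49$)
$\frac{-4957 + \left(\left(N{\left(27,-6 \right)} - 70\right) - 291\right)}{Q{\left(-51,-60 \right)} + 4359} = \frac{-4957 + \left(\left(7 - 70\right) - 291\right)}{49 + 4359} = \frac{-4957 - 354}{4408} = \left(-4957 - 354\right) \frac{1}{4408} = \left(-5311\right) \frac{1}{4408} = - \frac{5311}{4408}$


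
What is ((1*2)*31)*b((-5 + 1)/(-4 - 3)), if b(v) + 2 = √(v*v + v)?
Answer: -124 + 124*√11/7 ≈ -65.248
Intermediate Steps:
b(v) = -2 + √(v + v²) (b(v) = -2 + √(v*v + v) = -2 + √(v² + v) = -2 + √(v + v²))
((1*2)*31)*b((-5 + 1)/(-4 - 3)) = ((1*2)*31)*(-2 + √(((-5 + 1)/(-4 - 3))*(1 + (-5 + 1)/(-4 - 3)))) = (2*31)*(-2 + √((-4/(-7))*(1 - 4/(-7)))) = 62*(-2 + √((-4*(-⅐))*(1 - 4*(-⅐)))) = 62*(-2 + √(4*(1 + 4/7)/7)) = 62*(-2 + √((4/7)*(11/7))) = 62*(-2 + √(44/49)) = 62*(-2 + 2*√11/7) = -124 + 124*√11/7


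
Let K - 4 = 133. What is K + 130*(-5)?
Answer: -513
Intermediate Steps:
K = 137 (K = 4 + 133 = 137)
K + 130*(-5) = 137 + 130*(-5) = 137 - 650 = -513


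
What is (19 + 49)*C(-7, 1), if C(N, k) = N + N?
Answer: -952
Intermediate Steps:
C(N, k) = 2*N
(19 + 49)*C(-7, 1) = (19 + 49)*(2*(-7)) = 68*(-14) = -952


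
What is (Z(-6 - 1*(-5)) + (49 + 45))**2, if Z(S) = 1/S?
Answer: 8649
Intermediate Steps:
(Z(-6 - 1*(-5)) + (49 + 45))**2 = (1/(-6 - 1*(-5)) + (49 + 45))**2 = (1/(-6 + 5) + 94)**2 = (1/(-1) + 94)**2 = (-1 + 94)**2 = 93**2 = 8649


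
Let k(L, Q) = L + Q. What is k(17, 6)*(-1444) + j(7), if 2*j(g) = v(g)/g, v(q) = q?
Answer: -66423/2 ≈ -33212.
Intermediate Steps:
j(g) = ½ (j(g) = (g/g)/2 = (½)*1 = ½)
k(17, 6)*(-1444) + j(7) = (17 + 6)*(-1444) + ½ = 23*(-1444) + ½ = -33212 + ½ = -66423/2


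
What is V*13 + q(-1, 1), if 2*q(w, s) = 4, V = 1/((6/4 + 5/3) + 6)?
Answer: 188/55 ≈ 3.4182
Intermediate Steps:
V = 6/55 (V = 1/((6*(¼) + 5*(⅓)) + 6) = 1/((3/2 + 5/3) + 6) = 1/(19/6 + 6) = 1/(55/6) = 6/55 ≈ 0.10909)
q(w, s) = 2 (q(w, s) = (½)*4 = 2)
V*13 + q(-1, 1) = (6/55)*13 + 2 = 78/55 + 2 = 188/55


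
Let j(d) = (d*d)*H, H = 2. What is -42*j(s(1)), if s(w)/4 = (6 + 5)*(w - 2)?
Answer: -162624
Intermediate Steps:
s(w) = -88 + 44*w (s(w) = 4*((6 + 5)*(w - 2)) = 4*(11*(-2 + w)) = 4*(-22 + 11*w) = -88 + 44*w)
j(d) = 2*d² (j(d) = (d*d)*2 = d²*2 = 2*d²)
-42*j(s(1)) = -84*(-88 + 44*1)² = -84*(-88 + 44)² = -84*(-44)² = -84*1936 = -42*3872 = -162624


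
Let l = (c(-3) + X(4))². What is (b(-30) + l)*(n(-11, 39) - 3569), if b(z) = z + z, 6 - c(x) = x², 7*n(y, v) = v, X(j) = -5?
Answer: -99776/7 ≈ -14254.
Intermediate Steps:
n(y, v) = v/7
c(x) = 6 - x²
l = 64 (l = ((6 - 1*(-3)²) - 5)² = ((6 - 1*9) - 5)² = ((6 - 9) - 5)² = (-3 - 5)² = (-8)² = 64)
b(z) = 2*z
(b(-30) + l)*(n(-11, 39) - 3569) = (2*(-30) + 64)*((⅐)*39 - 3569) = (-60 + 64)*(39/7 - 3569) = 4*(-24944/7) = -99776/7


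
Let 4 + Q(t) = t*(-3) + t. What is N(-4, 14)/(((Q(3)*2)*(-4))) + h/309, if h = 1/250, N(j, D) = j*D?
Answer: -27037/38625 ≈ -0.69999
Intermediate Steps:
N(j, D) = D*j
Q(t) = -4 - 2*t (Q(t) = -4 + (t*(-3) + t) = -4 + (-3*t + t) = -4 - 2*t)
h = 1/250 ≈ 0.0040000
N(-4, 14)/(((Q(3)*2)*(-4))) + h/309 = (14*(-4))/((((-4 - 2*3)*2)*(-4))) + (1/250)/309 = -56*(-1/(8*(-4 - 6))) + (1/250)*(1/309) = -56/(-10*2*(-4)) + 1/77250 = -56/((-20*(-4))) + 1/77250 = -56/80 + 1/77250 = -56*1/80 + 1/77250 = -7/10 + 1/77250 = -27037/38625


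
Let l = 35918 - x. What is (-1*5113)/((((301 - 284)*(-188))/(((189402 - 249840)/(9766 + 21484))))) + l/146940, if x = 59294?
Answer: -397850020403/122296937500 ≈ -3.2531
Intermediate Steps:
l = -23376 (l = 35918 - 1*59294 = 35918 - 59294 = -23376)
(-1*5113)/((((301 - 284)*(-188))/(((189402 - 249840)/(9766 + 21484))))) + l/146940 = (-1*5113)/((((301 - 284)*(-188))/(((189402 - 249840)/(9766 + 21484))))) - 23376/146940 = -5113/((17*(-188))/((-60438/31250))) - 23376*1/146940 = -5113/((-3196/((-60438*1/31250)))) - 1948/12245 = -5113/((-3196/(-30219/15625))) - 1948/12245 = -5113/((-3196*(-15625/30219))) - 1948/12245 = -5113/49937500/30219 - 1948/12245 = -5113*30219/49937500 - 1948/12245 = -154509747/49937500 - 1948/12245 = -397850020403/122296937500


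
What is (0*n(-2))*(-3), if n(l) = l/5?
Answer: 0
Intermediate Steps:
n(l) = l/5 (n(l) = l*(⅕) = l/5)
(0*n(-2))*(-3) = (0*((⅕)*(-2)))*(-3) = (0*(-⅖))*(-3) = 0*(-3) = 0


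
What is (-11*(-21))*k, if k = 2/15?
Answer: 154/5 ≈ 30.800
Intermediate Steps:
k = 2/15 (k = 2*(1/15) = 2/15 ≈ 0.13333)
(-11*(-21))*k = -11*(-21)*(2/15) = 231*(2/15) = 154/5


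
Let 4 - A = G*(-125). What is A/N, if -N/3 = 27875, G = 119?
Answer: -14879/83625 ≈ -0.17793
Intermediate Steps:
N = -83625 (N = -3*27875 = -83625)
A = 14879 (A = 4 - 119*(-125) = 4 - 1*(-14875) = 4 + 14875 = 14879)
A/N = 14879/(-83625) = 14879*(-1/83625) = -14879/83625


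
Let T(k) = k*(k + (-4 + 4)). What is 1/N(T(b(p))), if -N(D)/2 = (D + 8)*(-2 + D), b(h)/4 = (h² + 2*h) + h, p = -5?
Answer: -1/5139168 ≈ -1.9458e-7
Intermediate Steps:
b(h) = 4*h² + 12*h (b(h) = 4*((h² + 2*h) + h) = 4*(h² + 3*h) = 4*h² + 12*h)
T(k) = k² (T(k) = k*(k + 0) = k*k = k²)
N(D) = -2*(-2 + D)*(8 + D) (N(D) = -2*(D + 8)*(-2 + D) = -2*(8 + D)*(-2 + D) = -2*(-2 + D)*(8 + D))
1/N(T(b(p))) = 1/(32 - 12*400*(3 - 5)² - 2*160000*(3 - 5)⁴) = 1/(32 - 12*(4*(-5)*(-2))² - 2*((4*(-5)*(-2))²)²) = 1/(32 - 12*40² - 2*(40²)²) = 1/(32 - 12*1600 - 2*1600²) = 1/(32 - 19200 - 2*2560000) = 1/(32 - 19200 - 5120000) = 1/(-5139168) = -1/5139168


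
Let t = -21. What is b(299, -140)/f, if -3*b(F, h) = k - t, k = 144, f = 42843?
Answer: -55/42843 ≈ -0.0012838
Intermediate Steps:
b(F, h) = -55 (b(F, h) = -(144 - 1*(-21))/3 = -(144 + 21)/3 = -1/3*165 = -55)
b(299, -140)/f = -55/42843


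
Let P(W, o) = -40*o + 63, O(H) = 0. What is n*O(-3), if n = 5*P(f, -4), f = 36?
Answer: 0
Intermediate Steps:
P(W, o) = 63 - 40*o
n = 1115 (n = 5*(63 - 40*(-4)) = 5*(63 + 160) = 5*223 = 1115)
n*O(-3) = 1115*0 = 0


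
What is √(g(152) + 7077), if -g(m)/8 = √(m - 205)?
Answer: √(7077 - 8*I*√53) ≈ 84.126 - 0.3462*I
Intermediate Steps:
g(m) = -8*√(-205 + m) (g(m) = -8*√(m - 205) = -8*√(-205 + m))
√(g(152) + 7077) = √(-8*√(-205 + 152) + 7077) = √(-8*I*√53 + 7077) = √(7077 - 8*I*√53)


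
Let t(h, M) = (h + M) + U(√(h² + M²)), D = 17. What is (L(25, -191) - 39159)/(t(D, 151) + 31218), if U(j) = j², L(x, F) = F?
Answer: -19675/27238 ≈ -0.72234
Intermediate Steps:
t(h, M) = M + h + M² + h² (t(h, M) = (h + M) + (√(h² + M²))² = (M + h) + (√(M² + h²))² = (M + h) + (M² + h²) = M + h + M² + h²)
(L(25, -191) - 39159)/(t(D, 151) + 31218) = (-191 - 39159)/((151 + 17 + 151² + 17²) + 31218) = -39350/((151 + 17 + 22801 + 289) + 31218) = -39350/(23258 + 31218) = -39350/54476 = -39350*1/54476 = -19675/27238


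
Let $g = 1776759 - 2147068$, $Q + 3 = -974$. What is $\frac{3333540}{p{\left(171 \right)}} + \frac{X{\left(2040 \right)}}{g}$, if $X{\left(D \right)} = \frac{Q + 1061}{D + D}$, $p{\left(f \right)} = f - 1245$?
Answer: $- \frac{69951592286653}{22537005740} \approx -3103.9$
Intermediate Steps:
$Q = -977$ ($Q = -3 - 974 = -977$)
$p{\left(f \right)} = -1245 + f$
$X{\left(D \right)} = \frac{42}{D}$ ($X{\left(D \right)} = \frac{-977 + 1061}{D + D} = \frac{84}{2 D} = 84 \frac{1}{2 D} = \frac{42}{D}$)
$g = -370309$ ($g = 1776759 - 2147068 = -370309$)
$\frac{3333540}{p{\left(171 \right)}} + \frac{X{\left(2040 \right)}}{g} = \frac{3333540}{-1245 + 171} + \frac{42 \cdot \frac{1}{2040}}{-370309} = \frac{3333540}{-1074} + 42 \cdot \frac{1}{2040} \left(- \frac{1}{370309}\right) = 3333540 \left(- \frac{1}{1074}\right) + \frac{7}{340} \left(- \frac{1}{370309}\right) = - \frac{555590}{179} - \frac{7}{125905060} = - \frac{69951592286653}{22537005740}$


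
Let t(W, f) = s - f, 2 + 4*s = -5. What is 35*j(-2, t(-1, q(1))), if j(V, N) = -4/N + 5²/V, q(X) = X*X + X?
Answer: -2401/6 ≈ -400.17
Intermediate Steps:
s = -7/4 (s = -½ + (¼)*(-5) = -½ - 5/4 = -7/4 ≈ -1.7500)
q(X) = X + X² (q(X) = X² + X = X + X²)
t(W, f) = -7/4 - f
j(V, N) = -4/N + 25/V
35*j(-2, t(-1, q(1))) = 35*(-4/(-7/4 - (1 + 1)) + 25/(-2)) = 35*(-4/(-7/4 - 2) + 25*(-½)) = 35*(-4/(-7/4 - 1*2) - 25/2) = 35*(-4/(-7/4 - 2) - 25/2) = 35*(-4/(-15/4) - 25/2) = 35*(-4*(-4/15) - 25/2) = 35*(16/15 - 25/2) = 35*(-343/30) = -2401/6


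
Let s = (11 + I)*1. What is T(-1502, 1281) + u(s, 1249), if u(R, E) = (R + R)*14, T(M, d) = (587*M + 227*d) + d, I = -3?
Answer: -589382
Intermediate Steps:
T(M, d) = 228*d + 587*M (T(M, d) = (227*d + 587*M) + d = 228*d + 587*M)
s = 8 (s = (11 - 3)*1 = 8*1 = 8)
u(R, E) = 28*R (u(R, E) = (2*R)*14 = 28*R)
T(-1502, 1281) + u(s, 1249) = (228*1281 + 587*(-1502)) + 28*8 = (292068 - 881674) + 224 = -589606 + 224 = -589382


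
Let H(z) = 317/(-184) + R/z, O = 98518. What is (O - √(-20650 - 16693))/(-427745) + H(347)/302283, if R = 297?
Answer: -1901437330007207/8255549071081080 + I*√37343/427745 ≈ -0.23032 + 0.00045177*I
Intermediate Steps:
H(z) = -317/184 + 297/z (H(z) = 317/(-184) + 297/z = 317*(-1/184) + 297/z = -317/184 + 297/z)
(O - √(-20650 - 16693))/(-427745) + H(347)/302283 = (98518 - √(-20650 - 16693))/(-427745) + (-317/184 + 297/347)/302283 = (98518 - √(-37343))*(-1/427745) + (-317/184 + 297*(1/347))*(1/302283) = (98518 - I*√37343)*(-1/427745) + (-317/184 + 297/347)*(1/302283) = (98518 - I*√37343)*(-1/427745) - 55351/63848*1/302283 = (-98518/427745 + I*√37343/427745) - 55351/19300164984 = -1901437330007207/8255549071081080 + I*√37343/427745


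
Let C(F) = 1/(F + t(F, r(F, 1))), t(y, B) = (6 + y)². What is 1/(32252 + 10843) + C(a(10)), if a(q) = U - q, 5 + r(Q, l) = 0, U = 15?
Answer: 14407/1809990 ≈ 0.0079597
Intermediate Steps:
r(Q, l) = -5 (r(Q, l) = -5 + 0 = -5)
a(q) = 15 - q
C(F) = 1/(F + (6 + F)²)
1/(32252 + 10843) + C(a(10)) = 1/(32252 + 10843) + 1/((15 - 1*10) + (6 + (15 - 1*10))²) = 1/43095 + 1/((15 - 10) + (6 + (15 - 10))²) = 1/43095 + 1/(5 + (6 + 5)²) = 1/43095 + 1/(5 + 11²) = 1/43095 + 1/(5 + 121) = 1/43095 + 1/126 = 14407/1809990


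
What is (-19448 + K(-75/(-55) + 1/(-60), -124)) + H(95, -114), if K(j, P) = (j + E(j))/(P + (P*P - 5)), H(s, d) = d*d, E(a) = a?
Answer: -32463301631/5031510 ≈ -6452.0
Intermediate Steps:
H(s, d) = d²
K(j, P) = 2*j/(-5 + P + P²) (K(j, P) = (j + j)/(P + (P*P - 5)) = (2*j)/(P + (P² - 5)) = (2*j)/(P + (-5 + P²)) = (2*j)/(-5 + P + P²) = 2*j/(-5 + P + P²))
(-19448 + K(-75/(-55) + 1/(-60), -124)) + H(95, -114) = (-19448 + 2*(-75/(-55) + 1/(-60))/(-5 - 124 + (-124)²)) + (-114)² = (-19448 + 2*(-75*(-1/55) + 1*(-1/60))/(-5 - 124 + 15376)) + 12996 = (-19448 + 2*(15/11 - 1/60)/15247) + 12996 = (-19448 + 2*(889/660)*(1/15247)) + 12996 = (-19448 + 889/5031510) + 12996 = -97852805591/5031510 + 12996 = -32463301631/5031510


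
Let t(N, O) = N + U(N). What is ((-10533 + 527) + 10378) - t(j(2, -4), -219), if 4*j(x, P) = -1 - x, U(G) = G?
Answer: 747/2 ≈ 373.50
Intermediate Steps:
j(x, P) = -1/4 - x/4 (j(x, P) = (-1 - x)/4 = -1/4 - x/4)
t(N, O) = 2*N (t(N, O) = N + N = 2*N)
((-10533 + 527) + 10378) - t(j(2, -4), -219) = ((-10533 + 527) + 10378) - 2*(-1/4 - 1/4*2) = (-10006 + 10378) - 2*(-1/4 - 1/2) = 372 - 2*(-3)/4 = 372 - 1*(-3/2) = 372 + 3/2 = 747/2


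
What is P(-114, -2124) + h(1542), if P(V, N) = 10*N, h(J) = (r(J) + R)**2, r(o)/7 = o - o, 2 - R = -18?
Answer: -20840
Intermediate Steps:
R = 20 (R = 2 - 1*(-18) = 2 + 18 = 20)
r(o) = 0 (r(o) = 7*(o - o) = 7*0 = 0)
h(J) = 400 (h(J) = (0 + 20)**2 = 20**2 = 400)
P(-114, -2124) + h(1542) = 10*(-2124) + 400 = -21240 + 400 = -20840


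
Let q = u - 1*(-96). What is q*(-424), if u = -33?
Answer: -26712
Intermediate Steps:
q = 63 (q = -33 - 1*(-96) = -33 + 96 = 63)
q*(-424) = 63*(-424) = -26712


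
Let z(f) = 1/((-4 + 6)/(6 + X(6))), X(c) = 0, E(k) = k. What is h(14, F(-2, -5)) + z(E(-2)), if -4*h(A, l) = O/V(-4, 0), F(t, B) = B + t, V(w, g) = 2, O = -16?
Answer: 5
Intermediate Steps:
h(A, l) = 2 (h(A, l) = -(-4)/2 = -¼*(-8) = 2)
z(f) = 3 (z(f) = 1/((-4 + 6)/(6 + 0)) = 1/(2/6) = 1/(2*(⅙)) = 1/(⅓) = 3)
h(14, F(-2, -5)) + z(E(-2)) = 2 + 3 = 5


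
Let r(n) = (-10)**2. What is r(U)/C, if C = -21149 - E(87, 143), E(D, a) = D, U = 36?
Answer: -25/5309 ≈ -0.0047090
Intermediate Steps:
r(n) = 100
C = -21236 (C = -21149 - 1*87 = -21149 - 87 = -21236)
r(U)/C = 100/(-21236) = 100*(-1/21236) = -25/5309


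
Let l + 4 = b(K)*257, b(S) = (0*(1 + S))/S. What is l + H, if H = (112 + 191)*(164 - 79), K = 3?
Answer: 25751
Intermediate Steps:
b(S) = 0 (b(S) = 0/S = 0)
H = 25755 (H = 303*85 = 25755)
l = -4 (l = -4 + 0*257 = -4 + 0 = -4)
l + H = -4 + 25755 = 25751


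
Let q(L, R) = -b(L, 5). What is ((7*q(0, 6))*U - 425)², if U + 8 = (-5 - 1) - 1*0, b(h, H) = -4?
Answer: 667489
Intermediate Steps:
q(L, R) = 4 (q(L, R) = -1*(-4) = 4)
U = -14 (U = -8 + ((-5 - 1) - 1*0) = -8 + (-6 + 0) = -8 - 6 = -14)
((7*q(0, 6))*U - 425)² = ((7*4)*(-14) - 425)² = (28*(-14) - 425)² = (-392 - 425)² = (-817)² = 667489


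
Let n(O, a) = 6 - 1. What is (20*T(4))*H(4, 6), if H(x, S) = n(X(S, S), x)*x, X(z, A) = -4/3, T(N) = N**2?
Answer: 6400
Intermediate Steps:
X(z, A) = -4/3 (X(z, A) = -4*1/3 = -4/3)
n(O, a) = 5
H(x, S) = 5*x
(20*T(4))*H(4, 6) = (20*4**2)*(5*4) = (20*16)*20 = 320*20 = 6400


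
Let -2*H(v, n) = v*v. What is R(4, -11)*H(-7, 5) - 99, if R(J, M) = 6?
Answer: -246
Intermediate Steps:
H(v, n) = -v²/2 (H(v, n) = -v*v/2 = -v²/2)
R(4, -11)*H(-7, 5) - 99 = 6*(-½*(-7)²) - 99 = 6*(-½*49) - 99 = 6*(-49/2) - 99 = -147 - 99 = -246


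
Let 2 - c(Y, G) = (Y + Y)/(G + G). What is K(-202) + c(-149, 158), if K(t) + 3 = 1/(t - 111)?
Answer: -2975/49454 ≈ -0.060157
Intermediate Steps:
c(Y, G) = 2 - Y/G (c(Y, G) = 2 - (Y + Y)/(G + G) = 2 - 2*Y/(2*G) = 2 - 2*Y*1/(2*G) = 2 - Y/G)
K(t) = -3 + 1/(-111 + t) (K(t) = -3 + 1/(t - 111) = -3 + 1/(-111 + t))
K(-202) + c(-149, 158) = (334 - 3*(-202))/(-111 - 202) + (2 - 1*(-149)/158) = (334 + 606)/(-313) + (2 - 1*(-149)*1/158) = -1/313*940 + (2 + 149/158) = -940/313 + 465/158 = -2975/49454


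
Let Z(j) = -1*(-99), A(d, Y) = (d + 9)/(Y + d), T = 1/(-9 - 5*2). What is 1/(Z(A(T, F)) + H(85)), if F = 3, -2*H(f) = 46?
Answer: 1/76 ≈ 0.013158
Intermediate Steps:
H(f) = -23 (H(f) = -½*46 = -23)
T = -1/19 (T = 1/(-9 - 10) = 1/(-19) = -1/19 ≈ -0.052632)
A(d, Y) = (9 + d)/(Y + d)
Z(j) = 99
1/(Z(A(T, F)) + H(85)) = 1/(99 - 23) = 1/76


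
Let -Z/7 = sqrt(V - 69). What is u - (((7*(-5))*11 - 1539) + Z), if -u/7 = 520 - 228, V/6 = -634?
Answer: -120 + 7*I*sqrt(3873) ≈ -120.0 + 435.63*I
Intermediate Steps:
V = -3804 (V = 6*(-634) = -3804)
Z = -7*I*sqrt(3873) (Z = -7*sqrt(-3804 - 69) = -7*I*sqrt(3873) ≈ -435.63*I)
u = -2044 (u = -7*(520 - 228) = -7*292 = -2044)
u - (((7*(-5))*11 - 1539) + Z) = -2044 - (((7*(-5))*11 - 1539) - 7*I*sqrt(3873)) = -2044 - ((-35*11 - 1539) - 7*I*sqrt(3873)) = -2044 - ((-385 - 1539) - 7*I*sqrt(3873)) = -2044 - (-1924 - 7*I*sqrt(3873)) = -2044 + (1924 + 7*I*sqrt(3873)) = -120 + 7*I*sqrt(3873)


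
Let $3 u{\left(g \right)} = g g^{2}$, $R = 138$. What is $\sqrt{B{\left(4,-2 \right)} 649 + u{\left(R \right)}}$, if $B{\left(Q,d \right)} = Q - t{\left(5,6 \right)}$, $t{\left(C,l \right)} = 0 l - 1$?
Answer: $\sqrt{879269} \approx 937.69$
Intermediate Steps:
$t{\left(C,l \right)} = -1$ ($t{\left(C,l \right)} = 0 - 1 = -1$)
$B{\left(Q,d \right)} = 1 + Q$ ($B{\left(Q,d \right)} = Q - -1 = Q + 1 = 1 + Q$)
$u{\left(g \right)} = \frac{g^{3}}{3}$ ($u{\left(g \right)} = \frac{g g^{2}}{3} = \frac{g^{3}}{3}$)
$\sqrt{B{\left(4,-2 \right)} 649 + u{\left(R \right)}} = \sqrt{\left(1 + 4\right) 649 + \frac{138^{3}}{3}} = \sqrt{5 \cdot 649 + \frac{1}{3} \cdot 2628072} = \sqrt{3245 + 876024} = \sqrt{879269}$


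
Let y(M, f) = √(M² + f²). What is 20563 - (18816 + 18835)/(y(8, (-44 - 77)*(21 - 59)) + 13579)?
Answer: 3356348580670/163247573 + 75302*√5285417/163247573 ≈ 20561.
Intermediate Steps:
20563 - (18816 + 18835)/(y(8, (-44 - 77)*(21 - 59)) + 13579) = 20563 - (18816 + 18835)/(√(8² + ((-44 - 77)*(21 - 59))²) + 13579) = 20563 - 37651/(√(64 + (-121*(-38))²) + 13579) = 20563 - 37651/(√(64 + 4598²) + 13579) = 20563 - 37651/(√(64 + 21141604) + 13579) = 20563 - 37651/(√21141668 + 13579) = 20563 - 37651/(2*√5285417 + 13579) = 20563 - 37651/(13579 + 2*√5285417)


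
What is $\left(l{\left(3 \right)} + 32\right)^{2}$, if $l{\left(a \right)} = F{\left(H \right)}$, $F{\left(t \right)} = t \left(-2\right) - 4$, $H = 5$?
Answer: $324$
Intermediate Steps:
$F{\left(t \right)} = -4 - 2 t$ ($F{\left(t \right)} = - 2 t - 4 = -4 - 2 t$)
$l{\left(a \right)} = -14$ ($l{\left(a \right)} = -4 - 10 = -14$)
$\left(l{\left(3 \right)} + 32\right)^{2} = \left(-14 + 32\right)^{2} = 18^{2} = 324$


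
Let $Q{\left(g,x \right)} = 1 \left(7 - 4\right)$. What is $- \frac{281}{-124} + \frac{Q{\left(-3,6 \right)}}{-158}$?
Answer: $\frac{22013}{9796} \approx 2.2471$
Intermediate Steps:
$Q{\left(g,x \right)} = 3$ ($Q{\left(g,x \right)} = 1 \left(7 - 4\right) = 1 \cdot 3 = 3$)
$- \frac{281}{-124} + \frac{Q{\left(-3,6 \right)}}{-158} = - \frac{281}{-124} + \frac{3}{-158} = \left(-281\right) \left(- \frac{1}{124}\right) + 3 \left(- \frac{1}{158}\right) = \frac{281}{124} - \frac{3}{158} = \frac{22013}{9796}$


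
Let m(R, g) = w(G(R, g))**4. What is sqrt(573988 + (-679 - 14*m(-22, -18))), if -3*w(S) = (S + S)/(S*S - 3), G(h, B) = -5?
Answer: sqrt(679899173839)/1089 ≈ 757.17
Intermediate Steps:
w(S) = -2*S/(3*(-3 + S**2)) (w(S) = -(S + S)/(3*(S*S - 3)) = -2*S/(3*(S**2 - 3)) = -2*S/(3*(-3 + S**2)))
m(R, g) = 625/1185921 (m(R, g) = (-2*(-5)/(-9 + 3*(-5)**2))**4 = (-2*(-5)/(-9 + 3*25))**4 = (-2*(-5)/(-9 + 75))**4 = (-2*(-5)/66)**4 = (-2*(-5)*1/66)**4 = (5/33)**4 = 625/1185921)
sqrt(573988 + (-679 - 14*m(-22, -18))) = sqrt(573988 + (-679 - 14*625/1185921)) = sqrt(573988 + (-679 - 8750/1185921)) = sqrt(573988 - 805249109/1185921) = sqrt(679899173839/1185921) = sqrt(679899173839)/1089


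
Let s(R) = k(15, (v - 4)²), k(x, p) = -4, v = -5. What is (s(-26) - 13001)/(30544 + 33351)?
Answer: -2601/12779 ≈ -0.20354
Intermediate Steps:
s(R) = -4
(s(-26) - 13001)/(30544 + 33351) = (-4 - 13001)/(30544 + 33351) = -13005/63895 = -13005*1/63895 = -2601/12779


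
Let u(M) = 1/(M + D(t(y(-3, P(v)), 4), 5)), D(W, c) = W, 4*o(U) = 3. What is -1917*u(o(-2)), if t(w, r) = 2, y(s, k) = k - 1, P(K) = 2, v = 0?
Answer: -7668/11 ≈ -697.09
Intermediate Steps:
o(U) = 3/4 (o(U) = (1/4)*3 = 3/4)
y(s, k) = -1 + k
u(M) = 1/(2 + M) (u(M) = 1/(M + 2) = 1/(2 + M))
-1917*u(o(-2)) = -1917/(2 + 3/4) = -1917/11/4 = -1917*4/11 = -7668/11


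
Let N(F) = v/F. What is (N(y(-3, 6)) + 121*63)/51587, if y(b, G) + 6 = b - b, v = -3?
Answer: 193/1306 ≈ 0.14778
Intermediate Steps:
y(b, G) = -6 (y(b, G) = -6 + (b - b) = -6 + 0 = -6)
N(F) = -3/F
(N(y(-3, 6)) + 121*63)/51587 = (-3/(-6) + 121*63)/51587 = (-3*(-⅙) + 7623)*(1/51587) = (½ + 7623)*(1/51587) = (15247/2)*(1/51587) = 193/1306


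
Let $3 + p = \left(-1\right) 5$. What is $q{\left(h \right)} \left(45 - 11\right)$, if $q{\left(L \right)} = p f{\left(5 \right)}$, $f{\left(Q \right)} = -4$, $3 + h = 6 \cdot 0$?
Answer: $1088$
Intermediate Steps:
$h = -3$ ($h = -3 + 6 \cdot 0 = -3 + 0 = -3$)
$p = -8$ ($p = -3 - 5 = -8$)
$q{\left(L \right)} = 32$ ($q{\left(L \right)} = \left(-8\right) \left(-4\right) = 32$)
$q{\left(h \right)} \left(45 - 11\right) = 32 \left(45 - 11\right) = 32 \cdot 34 = 1088$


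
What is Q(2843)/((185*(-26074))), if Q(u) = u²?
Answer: -8082649/4823690 ≈ -1.6756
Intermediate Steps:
Q(2843)/((185*(-26074))) = 2843²/((185*(-26074))) = 8082649/(-4823690) = 8082649*(-1/4823690) = -8082649/4823690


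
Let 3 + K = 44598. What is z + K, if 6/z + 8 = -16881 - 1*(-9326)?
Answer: 112423993/2521 ≈ 44595.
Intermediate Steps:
K = 44595 (K = -3 + 44598 = 44595)
z = -2/2521 (z = 6/(-8 + (-16881 - 1*(-9326))) = 6/(-8 + (-16881 + 9326)) = 6/(-8 - 7555) = 6/(-7563) = 6*(-1/7563) = -2/2521 ≈ -0.00079334)
z + K = -2/2521 + 44595 = 112423993/2521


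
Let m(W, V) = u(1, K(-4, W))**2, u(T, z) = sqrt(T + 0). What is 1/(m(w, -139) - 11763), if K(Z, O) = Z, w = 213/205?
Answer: -1/11762 ≈ -8.5020e-5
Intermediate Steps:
w = 213/205 (w = 213*(1/205) = 213/205 ≈ 1.0390)
u(T, z) = sqrt(T)
m(W, V) = 1 (m(W, V) = (sqrt(1))**2 = 1**2 = 1)
1/(m(w, -139) - 11763) = 1/(1 - 11763) = 1/(-11762) = -1/11762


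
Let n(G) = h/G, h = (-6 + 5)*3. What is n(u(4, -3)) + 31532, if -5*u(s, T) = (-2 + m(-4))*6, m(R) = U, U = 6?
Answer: 252261/8 ≈ 31533.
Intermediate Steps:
h = -3 (h = -1*3 = -3)
m(R) = 6
u(s, T) = -24/5 (u(s, T) = -(-2 + 6)*6/5 = -4*6/5 = -⅕*24 = -24/5)
n(G) = -3/G
n(u(4, -3)) + 31532 = -3/(-24/5) + 31532 = -3*(-5/24) + 31532 = 5/8 + 31532 = 252261/8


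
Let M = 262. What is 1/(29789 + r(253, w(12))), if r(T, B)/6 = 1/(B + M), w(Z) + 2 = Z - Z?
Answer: 130/3872573 ≈ 3.3569e-5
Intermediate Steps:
w(Z) = -2 (w(Z) = -2 + (Z - Z) = -2 + 0 = -2)
r(T, B) = 6/(262 + B) (r(T, B) = 6/(B + 262) = 6/(262 + B))
1/(29789 + r(253, w(12))) = 1/(29789 + 6/(262 - 2)) = 1/(29789 + 6/260) = 1/(29789 + 6*(1/260)) = 1/(29789 + 3/130) = 1/(3872573/130) = 130/3872573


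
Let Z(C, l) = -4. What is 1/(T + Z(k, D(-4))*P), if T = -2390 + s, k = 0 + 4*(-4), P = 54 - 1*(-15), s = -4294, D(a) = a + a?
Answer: -1/6960 ≈ -0.00014368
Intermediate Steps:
D(a) = 2*a
P = 69 (P = 54 + 15 = 69)
k = -16 (k = 0 - 16 = -16)
T = -6684 (T = -2390 - 4294 = -6684)
1/(T + Z(k, D(-4))*P) = 1/(-6684 - 4*69) = 1/(-6684 - 276) = 1/(-6960) = -1/6960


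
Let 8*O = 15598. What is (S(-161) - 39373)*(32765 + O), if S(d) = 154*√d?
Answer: -5467295407/4 + 10692143*I*√161/2 ≈ -1.3668e+9 + 6.7834e+7*I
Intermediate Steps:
O = 7799/4 (O = (⅛)*15598 = 7799/4 ≈ 1949.8)
(S(-161) - 39373)*(32765 + O) = (154*√(-161) - 39373)*(32765 + 7799/4) = (154*(I*√161) - 39373)*(138859/4) = (154*I*√161 - 39373)*(138859/4) = (-39373 + 154*I*√161)*(138859/4) = -5467295407/4 + 10692143*I*√161/2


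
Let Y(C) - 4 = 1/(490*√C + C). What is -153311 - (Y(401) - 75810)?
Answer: -18577870994/239699 - 490*√401/96119299 ≈ -77505.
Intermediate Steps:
Y(C) = 4 + 1/(C + 490*√C) (Y(C) = 4 + 1/(490*√C + C) = 4 + 1/(C + 490*√C))
-153311 - (Y(401) - 75810) = -153311 - ((1 + 4*401 + 1960*√401)/(401 + 490*√401) - 75810) = -153311 - ((1 + 1604 + 1960*√401)/(401 + 490*√401) - 75810) = -153311 - ((1605 + 1960*√401)/(401 + 490*√401) - 75810) = -153311 - (-75810 + (1605 + 1960*√401)/(401 + 490*√401)) = -153311 + (75810 - (1605 + 1960*√401)/(401 + 490*√401)) = -77501 - (1605 + 1960*√401)/(401 + 490*√401)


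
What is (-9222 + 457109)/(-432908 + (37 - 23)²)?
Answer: -447887/432712 ≈ -1.0351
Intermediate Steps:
(-9222 + 457109)/(-432908 + (37 - 23)²) = 447887/(-432908 + 14²) = 447887/(-432908 + 196) = 447887/(-432712) = 447887*(-1/432712) = -447887/432712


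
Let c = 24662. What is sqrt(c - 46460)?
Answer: 3*I*sqrt(2422) ≈ 147.64*I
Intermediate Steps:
sqrt(c - 46460) = sqrt(24662 - 46460) = sqrt(-21798) = 3*I*sqrt(2422)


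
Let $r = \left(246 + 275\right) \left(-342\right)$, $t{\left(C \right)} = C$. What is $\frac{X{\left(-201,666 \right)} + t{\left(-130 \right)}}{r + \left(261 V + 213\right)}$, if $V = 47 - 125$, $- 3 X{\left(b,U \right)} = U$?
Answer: $\frac{352}{198327} \approx 0.0017748$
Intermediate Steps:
$X{\left(b,U \right)} = - \frac{U}{3}$
$V = -78$
$r = -178182$ ($r = 521 \left(-342\right) = -178182$)
$\frac{X{\left(-201,666 \right)} + t{\left(-130 \right)}}{r + \left(261 V + 213\right)} = \frac{\left(- \frac{1}{3}\right) 666 - 130}{-178182 + \left(261 \left(-78\right) + 213\right)} = \frac{-222 - 130}{-178182 + \left(-20358 + 213\right)} = - \frac{352}{-178182 - 20145} = - \frac{352}{-198327} = \left(-352\right) \left(- \frac{1}{198327}\right) = \frac{352}{198327}$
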